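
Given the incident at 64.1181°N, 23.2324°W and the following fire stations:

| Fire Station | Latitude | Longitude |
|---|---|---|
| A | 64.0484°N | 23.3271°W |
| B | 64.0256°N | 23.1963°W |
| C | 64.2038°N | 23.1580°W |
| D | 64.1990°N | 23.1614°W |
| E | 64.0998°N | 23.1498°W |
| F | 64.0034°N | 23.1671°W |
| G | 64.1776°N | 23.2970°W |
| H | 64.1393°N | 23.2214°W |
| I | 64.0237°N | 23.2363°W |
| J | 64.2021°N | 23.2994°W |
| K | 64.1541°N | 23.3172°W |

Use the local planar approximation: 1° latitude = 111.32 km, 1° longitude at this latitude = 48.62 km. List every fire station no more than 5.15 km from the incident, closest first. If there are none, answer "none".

H, E

Distances from 64.1181°N, 23.2324°W:
A: √((-0.0697·111.32)² + (-0.0947·48.62)²) = √(60.202143 + 21.199707) = 9.0223 km
B: √((-0.0925·111.32)² + (0.0361·48.62)²) = √(106.030268 + 3.080664) = 10.4456 km
C: √((0.0857·111.32)² + (0.0744·48.62)²) = √(91.013966 + 13.085062) = 10.2029 km
D: √((0.0809·111.32)² + (0.0710·48.62)²) = √(81.104218 + 11.916442) = 9.6447 km
E: √((-0.0183·111.32)² + (0.0826·48.62)²) = √(4.150005 + 16.128352) = 4.5031 km
F: √((-0.1147·111.32)² + (0.0653·48.62)²) = √(163.032141 + 10.079901) = 13.1572 km
G: √((0.0595·111.32)² + (-0.0646·48.62)²) = √(43.871282 + 9.864951) = 7.3305 km
H: √((0.0212·111.32)² + (0.0110·48.62)²) = √(5.569524 + 0.286032) = 2.4198 km
I: √((-0.0944·111.32)² + (-0.0039·48.62)²) = √(110.430842 + 0.035955) = 10.5103 km
J: √((0.0840·111.32)² + (-0.0670·48.62)²) = √(87.438957 + 10.611567) = 9.9020 km
K: √((0.0360·111.32)² + (-0.0848·48.62)²) = √(16.060217 + 16.998931) = 5.7497 km
Threshold 5.15 km: H (2.4198 km), E (4.5031 km) are within range.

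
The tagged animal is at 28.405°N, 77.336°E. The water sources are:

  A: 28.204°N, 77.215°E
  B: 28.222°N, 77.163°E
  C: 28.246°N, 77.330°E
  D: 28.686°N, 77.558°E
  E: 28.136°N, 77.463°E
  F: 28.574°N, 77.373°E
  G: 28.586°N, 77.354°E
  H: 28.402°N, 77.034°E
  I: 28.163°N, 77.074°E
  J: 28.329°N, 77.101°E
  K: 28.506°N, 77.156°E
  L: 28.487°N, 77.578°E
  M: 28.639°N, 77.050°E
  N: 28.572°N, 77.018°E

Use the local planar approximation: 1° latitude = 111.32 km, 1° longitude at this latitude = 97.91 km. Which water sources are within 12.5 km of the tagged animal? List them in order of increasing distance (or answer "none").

Distances from 28.405°N, 77.336°E:
A: √((-0.201·111.32)² + (-0.121·97.91)²) = √(500.65495 + 140.35402) = 25.318 km
B: √((-0.183·111.32)² + (-0.173·97.91)²) = √(415.00046 + 286.91041) = 26.494 km
C: √((-0.159·111.32)² + (-0.006·97.91)²) = √(313.28575 + 0.34511) = 17.710 km
D: √((0.281·111.32)² + (0.222·97.91)²) = √(978.49596 + 472.45457) = 38.091 km
E: √((-0.269·111.32)² + (0.127·97.91)²) = √(896.70782 + 154.61853) = 32.424 km
F: √((0.169·111.32)² + (0.037·97.91)²) = √(353.93198 + 13.12374) = 19.159 km
G: √((0.181·111.32)² + (0.018·97.91)²) = √(405.97898 + 3.10598) = 20.226 km
H: √((-0.003·111.32)² + (-0.302·97.91)²) = √(0.11153 + 874.31512) = 29.571 km
I: √((-0.242·111.32)² + (-0.262·97.91)²) = √(725.73343 + 658.04665) = 37.199 km
J: √((-0.076·111.32)² + (-0.235·97.91)²) = √(71.57701 + 529.40718) = 24.515 km
K: √((0.101·111.32)² + (-0.180·97.91)²) = √(126.41224 + 310.59833) = 20.905 km
L: √((0.082·111.32)² + (0.242·97.91)²) = √(83.32477 + 561.41606) = 25.392 km
M: √((0.234·111.32)² + (-0.286·97.91)²) = √(678.54415 + 784.12657) = 38.245 km
N: √((0.167·111.32)² + (-0.318·97.91)²) = √(345.60446 + 969.41189) = 36.263 km
Threshold 12.5 km: none within range.

none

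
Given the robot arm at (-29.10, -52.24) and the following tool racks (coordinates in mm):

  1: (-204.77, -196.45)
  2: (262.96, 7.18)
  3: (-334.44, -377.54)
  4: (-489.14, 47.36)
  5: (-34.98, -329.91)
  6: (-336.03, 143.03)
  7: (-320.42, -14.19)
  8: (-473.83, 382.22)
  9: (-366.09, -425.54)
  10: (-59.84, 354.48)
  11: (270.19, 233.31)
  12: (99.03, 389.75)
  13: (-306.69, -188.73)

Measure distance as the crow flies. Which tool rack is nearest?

Distances from (-29.10, -52.24):
1: √((-175.67)² + (-144.21)²) = √(30859.9489 + 20796.5241) = 227.28 mm
2: √((292.06)² + (59.42)²) = √(85299.0436 + 3530.7364) = 298.04 mm
3: √((-305.34)² + (-325.30)²) = √(93232.5156 + 105820.0900) = 446.15 mm
4: √((-460.04)² + (99.60)²) = √(211636.8016 + 9920.1600) = 470.70 mm
5: √((-5.88)² + (-277.67)²) = √(34.5744 + 77100.6289) = 277.73 mm
6: √((-306.93)² + (195.27)²) = √(94206.0249 + 38130.3729) = 363.78 mm
7: √((-291.32)² + (38.05)²) = √(84867.3424 + 1447.8025) = 293.79 mm
8: √((-444.73)² + (434.46)²) = √(197784.7729 + 188755.4916) = 621.72 mm
9: √((-336.99)² + (-373.30)²) = √(113562.2601 + 139352.8900) = 502.91 mm
10: √((-30.74)² + (406.72)²) = √(944.9476 + 165421.1584) = 407.88 mm
11: √((299.29)² + (285.55)²) = √(89574.5041 + 81538.8025) = 413.66 mm
12: √((128.13)² + (441.99)²) = √(16417.2969 + 195355.1601) = 460.19 mm
13: √((-277.59)² + (-136.49)²) = √(77056.2081 + 18629.5201) = 309.33 mm
Minimum: 1 at 227.28 mm.

1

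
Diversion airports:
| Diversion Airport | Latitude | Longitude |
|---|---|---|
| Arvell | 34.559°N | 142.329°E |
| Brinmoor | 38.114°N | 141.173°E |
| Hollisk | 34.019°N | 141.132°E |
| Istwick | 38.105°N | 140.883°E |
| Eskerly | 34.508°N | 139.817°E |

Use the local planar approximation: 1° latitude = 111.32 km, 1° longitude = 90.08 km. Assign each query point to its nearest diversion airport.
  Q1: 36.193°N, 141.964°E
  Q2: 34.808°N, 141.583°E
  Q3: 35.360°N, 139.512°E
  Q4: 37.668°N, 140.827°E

Q1→Arvell; Q2→Arvell; Q3→Eskerly; Q4→Istwick

Q1 at 36.193°N, 141.964°E:
  Arvell: √((-1.634·111.32)² + (0.365·90.08)²) = √(33086.47495 + 1081.04179) = 184.845 km
  Brinmoor: √((1.921·111.32)² + (-0.791·90.08)²) = √(45729.99196 + 5077.02991) = 225.404 km
  Hollisk: √((-2.174·111.32)² + (-0.832·90.08)²) = √(58568.68521 + 5616.98686) = 253.349 km
  Istwick: √((1.912·111.32)² + (-1.081·90.08)²) = √(45302.50023 + 9482.17886) = 234.061 km
  Eskerly: √((-1.685·111.32)² + (-2.147·90.08)²) = √(35184.08051 + 37404.24077) = 269.422 km
  → nearest: Arvell (184.845 km)
Q2 at 34.808°N, 141.583°E:
  Arvell: √((-0.249·111.32)² + (0.746·90.08)²) = √(768.32522 + 4515.79699) = 72.692 km
  Brinmoor: √((3.306·111.32)² + (-0.410·90.08)²) = √(135441.60569 + 1364.03172) = 369.872 km
  Hollisk: √((-0.789·111.32)² + (-0.451·90.08)²) = √(7714.36888 + 1650.47838) = 96.772 km
  Istwick: √((3.297·111.32)² + (-0.700·90.08)²) = √(134705.17785 + 3976.05914) = 372.399 km
  Eskerly: √((-0.300·111.32)² + (-1.766·90.08)²) = √(1115.29282 + 25306.85365) = 162.549 km
  → nearest: Arvell (72.692 km)
Q3 at 35.360°N, 139.512°E:
  Arvell: √((-0.801·111.32)² + (2.817·90.08)²) = √(7950.81096 + 64391.78273) = 268.966 km
  Brinmoor: √((2.754·111.32)² + (1.661·90.08)²) = √(93988.40231 + 22387.00622) = 341.138 km
  Hollisk: √((-1.341·111.32)² + (1.620·90.08)²) = √(22284.55423 + 21295.44816) = 208.758 km
  Istwick: √((2.745·111.32)² + (1.371·90.08)²) = √(93375.10279 + 15252.17096) = 329.587 km
  Eskerly: √((-0.852·111.32)² + (0.305·90.08)²) = √(8995.50574 + 754.84266) = 98.744 km
  → nearest: Eskerly (98.744 km)
Q4 at 37.668°N, 140.827°E:
  Arvell: √((-3.109·111.32)² + (1.502·90.08)²) = √(119780.97377 + 18306.13330) = 371.601 km
  Brinmoor: √((0.446·111.32)² + (0.346·90.08)²) = √(2464.99540 + 971.42428) = 58.621 km
  Hollisk: √((-3.649·111.32)² + (0.305·90.08)²) = √(165003.86688 + 754.84266) = 407.135 km
  Istwick: √((0.437·111.32)² + (0.056·90.08)²) = √(2366.51504 + 25.44678) = 48.908 km
  Eskerly: √((-3.160·111.32)² + (-1.010·90.08)²) = √(123742.97715 + 8277.50597) = 363.346 km
  → nearest: Istwick (48.908 km)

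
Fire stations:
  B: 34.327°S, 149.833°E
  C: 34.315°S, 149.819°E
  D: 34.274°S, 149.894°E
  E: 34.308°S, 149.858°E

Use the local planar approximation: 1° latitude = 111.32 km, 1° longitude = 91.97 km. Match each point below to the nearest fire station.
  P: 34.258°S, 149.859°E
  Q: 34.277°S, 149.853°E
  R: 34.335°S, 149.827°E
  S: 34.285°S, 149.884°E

P→D; Q→E; R→B; S→D

P at 34.258°S, 149.859°E:
  B: 8.045 km
  C: 7.335 km
  D: 3.679 km
  E: 5.567 km
  → nearest: D (3.679 km)
Q at 34.277°S, 149.853°E:
  B: 5.862 km
  C: 5.260 km
  D: 3.786 km
  E: 3.481 km
  → nearest: E (3.481 km)
R at 34.335°S, 149.827°E:
  B: 1.048 km
  C: 2.345 km
  D: 9.170 km
  E: 4.143 km
  → nearest: B (1.048 km)
S at 34.285°S, 149.884°E:
  B: 6.623 km
  C: 6.848 km
  D: 1.531 km
  E: 3.503 km
  → nearest: D (1.531 km)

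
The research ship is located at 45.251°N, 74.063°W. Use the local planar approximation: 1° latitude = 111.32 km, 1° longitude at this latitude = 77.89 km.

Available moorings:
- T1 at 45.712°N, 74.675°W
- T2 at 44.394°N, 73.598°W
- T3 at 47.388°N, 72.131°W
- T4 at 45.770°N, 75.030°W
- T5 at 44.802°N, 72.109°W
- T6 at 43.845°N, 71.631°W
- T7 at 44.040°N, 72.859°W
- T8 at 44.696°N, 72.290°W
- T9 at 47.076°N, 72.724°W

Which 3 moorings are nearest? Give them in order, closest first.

Distances from 45.251°N, 74.063°W:
T1: 70.042 km
T2: 102.045 km
T3: 281.491 km
T4: 94.926 km
T5: 160.194 km
T6: 245.724 km
T7: 164.219 km
T8: 151.289 km
T9: 228.366 km
Sorted: T1 (70.042 km) < T4 (94.926 km) < T2 (102.045 km) < T8 (151.289 km) < T5 (160.194 km) < …

T1, T4, T2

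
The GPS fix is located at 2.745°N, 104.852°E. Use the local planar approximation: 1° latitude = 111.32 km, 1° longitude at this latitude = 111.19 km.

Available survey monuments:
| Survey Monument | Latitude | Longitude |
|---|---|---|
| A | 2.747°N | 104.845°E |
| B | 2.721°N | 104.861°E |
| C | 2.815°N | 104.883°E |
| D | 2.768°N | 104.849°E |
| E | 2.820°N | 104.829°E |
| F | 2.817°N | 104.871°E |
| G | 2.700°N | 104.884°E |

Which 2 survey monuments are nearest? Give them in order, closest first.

A, D

Distances from 2.745°N, 104.852°E:
A: √((0.002·111.32)² + (-0.007·111.19)²) = √(0.04957 + 0.60580) = 0.810 km
B: √((-0.024·111.32)² + (0.009·111.19)²) = √(7.13787 + 1.00142) = 2.853 km
C: √((0.070·111.32)² + (0.031·111.19)²) = √(60.72150 + 11.88105) = 8.521 km
D: √((0.023·111.32)² + (-0.003·111.19)²) = √(6.55544 + 0.11127) = 2.582 km
E: √((0.075·111.32)² + (-0.023·111.19)²) = √(69.70580 + 6.54014) = 8.732 km
F: √((0.072·111.32)² + (0.019·111.19)²) = √(64.24087 + 4.46312) = 8.289 km
G: √((-0.045·111.32)² + (0.032·111.19)²) = √(25.09409 + 12.65993) = 6.144 km
Sorted: A (0.810 km) < D (2.582 km) < B (2.853 km) < G (6.144 km) < …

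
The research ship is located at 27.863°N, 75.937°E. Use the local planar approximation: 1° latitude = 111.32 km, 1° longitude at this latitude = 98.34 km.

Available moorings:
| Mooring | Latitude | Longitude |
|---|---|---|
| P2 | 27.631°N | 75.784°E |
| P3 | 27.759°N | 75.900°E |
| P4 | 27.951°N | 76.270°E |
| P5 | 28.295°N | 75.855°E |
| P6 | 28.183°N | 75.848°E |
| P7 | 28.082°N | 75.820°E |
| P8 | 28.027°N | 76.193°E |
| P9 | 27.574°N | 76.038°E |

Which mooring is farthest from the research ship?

P5

Distances from 27.863°N, 75.937°E:
P2: 29.889 km
P3: 12.136 km
P4: 34.181 km
P5: 48.762 km
P6: 36.682 km
P7: 26.958 km
P8: 31.098 km
P9: 33.670 km
Maximum: P5 at 48.762 km.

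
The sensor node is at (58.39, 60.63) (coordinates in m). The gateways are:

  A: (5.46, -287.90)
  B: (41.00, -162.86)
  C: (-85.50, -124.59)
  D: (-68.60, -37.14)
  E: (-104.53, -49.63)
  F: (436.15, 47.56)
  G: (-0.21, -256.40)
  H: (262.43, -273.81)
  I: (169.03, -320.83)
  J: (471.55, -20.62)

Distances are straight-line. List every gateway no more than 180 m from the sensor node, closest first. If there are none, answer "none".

D

Distances from (58.39, 60.63):
A: 352.53 m
B: 224.17 m
C: 234.54 m
D: 160.27 m
E: 196.72 m
F: 377.99 m
G: 322.40 m
H: 391.77 m
I: 397.18 m
J: 421.07 m
Threshold 180 m: D (160.27 m) is within range.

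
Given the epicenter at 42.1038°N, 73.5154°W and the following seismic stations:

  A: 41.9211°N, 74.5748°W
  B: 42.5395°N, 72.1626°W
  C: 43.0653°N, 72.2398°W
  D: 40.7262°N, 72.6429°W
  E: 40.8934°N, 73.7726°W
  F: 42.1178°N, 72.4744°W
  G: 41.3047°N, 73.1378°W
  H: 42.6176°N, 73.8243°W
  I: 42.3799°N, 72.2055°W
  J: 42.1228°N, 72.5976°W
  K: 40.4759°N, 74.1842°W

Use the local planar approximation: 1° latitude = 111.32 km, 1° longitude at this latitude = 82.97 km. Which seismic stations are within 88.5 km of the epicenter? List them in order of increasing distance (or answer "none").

H, J, F

Distances from 42.1038°N, 73.5154°W:
A: √((-0.1827·111.32)² + (-1.0594·82.97)²) = √(413.640915 + 7726.131887) = 90.2207 km
B: √((0.4357·111.32)² + (1.3528·82.97)²) = √(2352.456033 + 12598.225259) = 122.2730 km
C: √((0.9615·111.32)² + (1.2756·82.97)²) = √(11456.315688 + 11201.371506) = 150.5247 km
D: √((-1.3776·111.32)² + (0.8725·82.97)²) = √(23517.581814 + 5240.503935) = 169.5821 km
E: √((-1.2104·111.32)² + (-0.2572·82.97)²) = √(18155.333264 + 455.390649) = 136.4211 km
F: √((0.0140·111.32)² + (1.0410·82.97)²) = √(2.428860 + 7460.082653) = 86.3858 km
G: √((-0.7991·111.32)² + (0.3776·82.97)²) = √(7913.136489 + 981.535816) = 94.3116 km
H: √((0.5138·111.32)² + (-0.3089·82.97)²) = √(3271.407125 + 656.867836) = 62.6760 km
I: √((0.2761·111.32)² + (1.3099·82.97)²) = √(944.668010 + 11811.864722) = 112.9448 km
J: √((0.0190·111.32)² + (0.9178·82.97)²) = √(4.473563 + 5798.802092) = 76.1792 km
K: √((-1.6279·111.32)² + (-0.6688·82.97)²) = √(32839.901185 + 3079.177389) = 189.5233 km
Threshold 88.5 km: H (62.6760 km), J (76.1792 km), F (86.3858 km) are within range.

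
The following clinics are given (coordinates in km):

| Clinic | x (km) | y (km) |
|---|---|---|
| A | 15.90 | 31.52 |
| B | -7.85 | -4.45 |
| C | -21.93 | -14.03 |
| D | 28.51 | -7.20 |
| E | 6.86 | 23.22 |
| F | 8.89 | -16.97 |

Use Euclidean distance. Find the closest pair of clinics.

A and E

Pairwise distances:
A–E: 12.27 km
B–C: 17.03 km
B–F: 20.90 km
D–F: 21.92 km
C–F: 30.96 km
B–E: 31.34 km
B–D: 36.46 km
D–E: 37.34 km
E–F: 40.24 km
A–D: 40.72 km
A–B: 43.10 km
C–E: 47.08 km
A–F: 48.99 km
C–D: 50.90 km
A–C: 59.21 km
Closest pair: A–E at 12.27 km.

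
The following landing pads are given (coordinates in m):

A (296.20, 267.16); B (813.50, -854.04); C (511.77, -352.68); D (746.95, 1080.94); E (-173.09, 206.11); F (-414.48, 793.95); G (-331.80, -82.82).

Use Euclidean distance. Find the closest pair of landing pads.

E and G

Pairwise distances:
A–B: √((517.30)² + (-1121.20)²) = √(267599.2900 + 1257089.4400) = 1234.78 m
A–C: √((215.57)² + (-619.84)²) = √(46470.4249 + 384201.6256) = 656.26 m
A–D: √((450.75)² + (813.78)²) = √(203175.5625 + 662237.8884) = 930.28 m
A–E: √((-469.29)² + (-61.05)²) = √(220233.1041 + 3727.1025) = 473.24 m
A–F: √((-710.68)² + (526.79)²) = √(505066.0624 + 277507.7041) = 884.63 m
A–G: √((-628.00)² + (-349.98)²) = √(394384.0000 + 122486.0004) = 718.94 m
B–C: √((-301.73)² + (501.36)²) = √(91040.9929 + 251361.8496) = 585.15 m
B–D: √((-66.55)² + (1934.98)²) = √(4428.9025 + 3744147.6004) = 1936.12 m
B–E: √((-986.59)² + (1060.15)²) = √(973359.8281 + 1123918.0225) = 1448.20 m
B–F: √((-1227.98)² + (1647.99)²) = √(1507934.8804 + 2715871.0401) = 2055.19 m
B–G: √((-1145.30)² + (771.22)²) = √(1311712.0900 + 594780.2884) = 1380.76 m
C–D: √((235.18)² + (1433.62)²) = √(55309.6324 + 2055266.3044) = 1452.78 m
C–E: √((-684.86)² + (558.79)²) = √(469033.2196 + 312246.2641) = 883.90 m
C–F: √((-926.25)² + (1146.63)²) = √(857939.0625 + 1314760.3569) = 1474.01 m
C–G: √((-843.57)² + (269.86)²) = √(711610.3449 + 72824.4196) = 885.68 m
D–E: √((-920.04)² + (-874.83)²) = √(846473.6016 + 765327.5289) = 1269.57 m
D–F: √((-1161.43)² + (-286.99)²) = √(1348919.6449 + 82363.2601) = 1196.36 m
D–G: √((-1078.75)² + (-1163.76)²) = √(1163701.5625 + 1354337.3376) = 1586.83 m
E–F: √((-241.39)² + (587.84)²) = √(58269.1321 + 345555.8656) = 635.47 m
E–G: √((-158.71)² + (-288.93)²) = √(25188.8641 + 83480.5449) = 329.65 m
F–G: √((82.68)² + (-876.77)²) = √(6835.9824 + 768725.6329) = 880.66 m
Closest pair: E–G at 329.65 m.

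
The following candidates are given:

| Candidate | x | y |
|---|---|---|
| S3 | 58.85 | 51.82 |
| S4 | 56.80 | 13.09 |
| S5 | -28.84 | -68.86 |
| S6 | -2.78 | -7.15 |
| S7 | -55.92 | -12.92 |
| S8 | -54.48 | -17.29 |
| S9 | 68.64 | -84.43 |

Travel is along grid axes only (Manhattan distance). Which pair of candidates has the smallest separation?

S7 and S8

Pairwise distances:
S3–S4: |-2.05| + |-38.73| = 2.05 + 38.73 = 40.78
S3–S5: |-87.69| + |-120.68| = 87.69 + 120.68 = 208.37
S3–S6: |-61.63| + |-58.97| = 61.63 + 58.97 = 120.60
S3–S7: |-114.77| + |-64.74| = 114.77 + 64.74 = 179.51
S3–S8: |-113.33| + |-69.11| = 113.33 + 69.11 = 182.44
S3–S9: |9.79| + |-136.25| = 9.79 + 136.25 = 146.04
S4–S5: |-85.64| + |-81.95| = 85.64 + 81.95 = 167.59
S4–S6: |-59.58| + |-20.24| = 59.58 + 20.24 = 79.82
S4–S7: |-112.72| + |-26.01| = 112.72 + 26.01 = 138.73
S4–S8: |-111.28| + |-30.38| = 111.28 + 30.38 = 141.66
S4–S9: |11.84| + |-97.52| = 11.84 + 97.52 = 109.36
S5–S6: |26.06| + |61.71| = 26.06 + 61.71 = 87.77
S5–S7: |-27.08| + |55.94| = 27.08 + 55.94 = 83.02
S5–S8: |-25.64| + |51.57| = 25.64 + 51.57 = 77.21
S5–S9: |97.48| + |-15.57| = 97.48 + 15.57 = 113.05
S6–S7: |-53.14| + |-5.77| = 53.14 + 5.77 = 58.91
S6–S8: |-51.70| + |-10.14| = 51.70 + 10.14 = 61.84
S6–S9: |71.42| + |-77.28| = 71.42 + 77.28 = 148.70
S7–S8: |1.44| + |-4.37| = 1.44 + 4.37 = 5.81
S7–S9: |124.56| + |-71.51| = 124.56 + 71.51 = 196.07
S8–S9: |123.12| + |-67.14| = 123.12 + 67.14 = 190.26
Closest pair: S7–S8 at 5.81.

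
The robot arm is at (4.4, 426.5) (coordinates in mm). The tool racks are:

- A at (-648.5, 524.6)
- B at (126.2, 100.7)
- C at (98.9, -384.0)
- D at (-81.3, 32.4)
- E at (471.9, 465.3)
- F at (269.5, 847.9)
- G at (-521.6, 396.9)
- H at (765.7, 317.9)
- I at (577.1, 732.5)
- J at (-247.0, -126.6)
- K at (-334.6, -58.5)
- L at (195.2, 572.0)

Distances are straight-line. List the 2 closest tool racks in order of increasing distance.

Distances from (4.4, 426.5):
A: 660.2 mm
B: 347.8 mm
C: 816.0 mm
D: 403.3 mm
E: 469.1 mm
F: 497.9 mm
G: 526.8 mm
H: 769.0 mm
I: 649.3 mm
J: 607.6 mm
K: 591.7 mm
L: 239.9 mm
Sorted: L (239.9 mm) < B (347.8 mm) < D (403.3 mm) < E (469.1 mm) < …

L, B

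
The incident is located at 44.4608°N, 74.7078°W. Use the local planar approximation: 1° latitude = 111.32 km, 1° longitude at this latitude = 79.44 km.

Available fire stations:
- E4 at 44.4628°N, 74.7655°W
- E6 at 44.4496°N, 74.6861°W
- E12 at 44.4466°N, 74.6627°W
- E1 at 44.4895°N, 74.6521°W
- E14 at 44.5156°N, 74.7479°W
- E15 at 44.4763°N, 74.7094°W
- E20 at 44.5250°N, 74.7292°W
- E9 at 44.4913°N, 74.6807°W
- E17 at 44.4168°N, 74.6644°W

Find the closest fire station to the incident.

Distances from 44.4608°N, 74.7078°W:
E4: √((0.0020·111.32)² + (-0.0577·79.44)²) = √(0.049569 + 21.010196) = 4.5891 km
E6: √((-0.0112·111.32)² + (0.0217·79.44)²) = √(1.554470 + 2.971652) = 2.1275 km
E12: √((-0.0142·111.32)² + (0.0451·79.44)²) = √(2.498752 + 12.836055) = 3.9160 km
E1: √((0.0287·111.32)² + (0.0557·79.44)²) = √(10.207284 + 19.578926) = 5.4577 km
E14: √((0.0548·111.32)² + (-0.0401·79.44)²) = √(37.214099 + 10.147691) = 6.8820 km
E15: √((0.0155·111.32)² + (-0.0016·79.44)²) = √(2.977212 + 0.016155) = 1.7301 km
E20: √((0.0642·111.32)² + (-0.0214·79.44)²) = √(51.075950 + 2.890054) = 7.3462 km
E9: √((0.0305·111.32)² + (0.0271·79.44)²) = √(11.527790 + 4.634651) = 4.0203 km
E17: √((-0.0440·111.32)² + (0.0434·79.44)²) = √(23.991188 + 11.886608) = 5.9898 km
Minimum: E15 at 1.7301 km.

E15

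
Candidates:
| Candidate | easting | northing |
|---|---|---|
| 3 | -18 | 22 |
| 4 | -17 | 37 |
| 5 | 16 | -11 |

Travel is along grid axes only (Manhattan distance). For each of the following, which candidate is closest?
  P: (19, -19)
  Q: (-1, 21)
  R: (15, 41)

P→5; Q→3; R→4

P at (19, -19):
  3: 78
  4: 92
  5: 11
  → nearest: 5 (11)
Q at (-1, 21):
  3: 18
  4: 32
  5: 49
  → nearest: 3 (18)
R at (15, 41):
  3: 52
  4: 36
  5: 53
  → nearest: 4 (36)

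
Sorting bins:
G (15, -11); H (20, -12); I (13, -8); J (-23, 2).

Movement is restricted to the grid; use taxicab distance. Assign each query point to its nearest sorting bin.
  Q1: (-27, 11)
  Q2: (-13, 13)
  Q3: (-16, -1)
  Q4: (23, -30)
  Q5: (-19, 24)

Q1→J; Q2→J; Q3→J; Q4→H; Q5→J

Q1 at (-27, 11):
  G: |42| + |-22| = 42 + 22 = 64
  H: |47| + |-23| = 47 + 23 = 70
  I: |40| + |-19| = 40 + 19 = 59
  J: |4| + |-9| = 4 + 9 = 13
  → nearest: J (13)
Q2 at (-13, 13):
  G: |28| + |-24| = 28 + 24 = 52
  H: |33| + |-25| = 33 + 25 = 58
  I: |26| + |-21| = 26 + 21 = 47
  J: |-10| + |-11| = 10 + 11 = 21
  → nearest: J (21)
Q3 at (-16, -1):
  G: |31| + |-10| = 31 + 10 = 41
  H: |36| + |-11| = 36 + 11 = 47
  I: |29| + |-7| = 29 + 7 = 36
  J: |-7| + |3| = 7 + 3 = 10
  → nearest: J (10)
Q4 at (23, -30):
  G: |-8| + |19| = 8 + 19 = 27
  H: |-3| + |18| = 3 + 18 = 21
  I: |-10| + |22| = 10 + 22 = 32
  J: |-46| + |32| = 46 + 32 = 78
  → nearest: H (21)
Q5 at (-19, 24):
  G: |34| + |-35| = 34 + 35 = 69
  H: |39| + |-36| = 39 + 36 = 75
  I: |32| + |-32| = 32 + 32 = 64
  J: |-4| + |-22| = 4 + 22 = 26
  → nearest: J (26)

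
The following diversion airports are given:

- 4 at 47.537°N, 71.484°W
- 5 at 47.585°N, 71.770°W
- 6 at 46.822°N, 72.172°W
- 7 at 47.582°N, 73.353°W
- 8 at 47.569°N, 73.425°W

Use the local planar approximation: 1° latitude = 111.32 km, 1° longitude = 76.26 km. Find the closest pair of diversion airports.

Pairwise distances:
7–8: 5.678 km
4–5: 22.455 km
5–6: 90.300 km
4–6: 95.331 km
5–7: 120.720 km
6–7: 123.568 km
5–8: 126.223 km
6–8: 126.671 km
4–7: 142.618 km
4–8: 148.064 km
Closest pair: 7–8 at 5.678 km.

7 and 8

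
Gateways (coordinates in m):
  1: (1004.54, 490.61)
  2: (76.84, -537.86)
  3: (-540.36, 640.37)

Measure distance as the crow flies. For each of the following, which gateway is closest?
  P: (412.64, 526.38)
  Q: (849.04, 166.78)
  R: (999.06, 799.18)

P at (412.64, 526.38):
  1: 592.98 m
  2: 1115.96 m
  3: 959.79 m
  → nearest: 1 (592.98 m)
Q at (849.04, 166.78):
  1: 359.23 m
  2: 1045.38 m
  3: 1467.90 m
  → nearest: 1 (359.23 m)
R at (999.06, 799.18):
  1: 308.62 m
  2: 1624.24 m
  3: 1547.59 m
  → nearest: 1 (308.62 m)

P→1; Q→1; R→1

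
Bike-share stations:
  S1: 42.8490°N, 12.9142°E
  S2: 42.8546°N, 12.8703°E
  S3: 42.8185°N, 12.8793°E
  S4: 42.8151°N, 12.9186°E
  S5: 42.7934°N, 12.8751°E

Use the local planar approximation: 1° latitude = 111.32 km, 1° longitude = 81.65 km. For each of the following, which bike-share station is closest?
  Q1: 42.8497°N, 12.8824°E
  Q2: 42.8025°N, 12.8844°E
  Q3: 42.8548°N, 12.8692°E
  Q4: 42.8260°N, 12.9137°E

Q1 at 42.8497°N, 12.8824°E:
  S1: √((-0.0007·111.32)² + (0.0318·81.65)²) = √(0.006072 + 6.741656) = 2.5976 km
  S2: √((0.0049·111.32)² + (-0.0121·81.65)²) = √(0.297535 + 0.976075) = 1.1285 km
  S3: √((-0.0312·111.32)² + (-0.0031·81.65)²) = √(12.063007 + 0.064067) = 3.4824 km
  S4: √((-0.0346·111.32)² + (0.0362·81.65)²) = √(14.835377 + 8.736340) = 4.8551 km
  S5: √((-0.0563·111.32)² + (-0.0073·81.65)²) = √(39.279250 + 0.355270) = 6.2956 km
  → nearest: S2 (1.1285 km)
Q2 at 42.8025°N, 12.8844°E:
  S1: √((0.0465·111.32)² + (0.0298·81.65)²) = √(26.794910 + 5.920316) = 5.7197 km
  S2: √((0.0521·111.32)² + (-0.0141·81.65)²) = √(33.637355 + 1.325411) = 5.9129 km
  S3: √((0.0160·111.32)² + (-0.0051·81.65)²) = √(3.172388 + 0.173401) = 1.8292 km
  S4: √((0.0126·111.32)² + (0.0342·81.65)²) = √(1.967377 + 7.797665) = 3.1249 km
  S5: √((-0.0091·111.32)² + (-0.0093·81.65)²) = √(1.026193 + 0.576605) = 1.2660 km
  → nearest: S5 (1.2660 km)
Q3 at 42.8548°N, 12.8692°E:
  S1: √((-0.0058·111.32)² + (0.0450·81.65)²) = √(0.416872 + 13.500113) = 3.7305 km
  S2: √((-0.0002·111.32)² + (0.0011·81.65)²) = √(0.000496 + 0.008067) = 0.0925 km
  S3: √((-0.0363·111.32)² + (0.0101·81.65)²) = √(16.329002 + 0.680072) = 4.1242 km
  S4: √((-0.0397·111.32)² + (0.0494·81.65)²) = √(19.531132 + 16.269203) = 5.9833 km
  S5: √((-0.0614·111.32)² + (0.0059·81.65)²) = √(46.717881 + 0.232069) = 6.8520 km
  → nearest: S2 (0.0925 km)
Q4 at 42.8260°N, 12.9137°E:
  S1: √((0.0230·111.32)² + (0.0005·81.65)²) = √(6.555443 + 0.001667) = 2.5607 km
  S2: √((0.0286·111.32)² + (-0.0434·81.65)²) = √(10.136277 + 12.557172) = 4.7638 km
  S3: √((-0.0075·111.32)² + (-0.0344·81.65)²) = √(0.697058 + 7.889133) = 2.9302 km
  S4: √((-0.0109·111.32)² + (0.0049·81.65)²) = √(1.472310 + 0.160068) = 1.2776 km
  S5: √((-0.0326·111.32)² + (-0.0386·81.65)²) = √(13.169873 + 9.933150) = 4.8066 km
  → nearest: S4 (1.2776 km)

Q1→S2; Q2→S5; Q3→S2; Q4→S4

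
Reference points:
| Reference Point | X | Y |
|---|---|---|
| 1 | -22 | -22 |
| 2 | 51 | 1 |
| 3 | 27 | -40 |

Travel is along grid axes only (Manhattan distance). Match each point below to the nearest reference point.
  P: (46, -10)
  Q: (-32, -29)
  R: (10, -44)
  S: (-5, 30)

P at (46, -10):
  1: 80
  2: 16
  3: 49
  → nearest: 2 (16)
Q at (-32, -29):
  1: 17
  2: 113
  3: 70
  → nearest: 1 (17)
R at (10, -44):
  1: 54
  2: 86
  3: 21
  → nearest: 3 (21)
S at (-5, 30):
  1: 69
  2: 85
  3: 102
  → nearest: 1 (69)

P→2; Q→1; R→3; S→1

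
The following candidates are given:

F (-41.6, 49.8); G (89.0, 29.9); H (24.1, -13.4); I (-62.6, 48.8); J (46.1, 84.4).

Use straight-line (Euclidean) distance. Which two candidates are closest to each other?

Pairwise distances:
F–I: 21.0
G–J: 69.4
G–H: 78.0
F–H: 91.2
F–J: 94.3
H–J: 100.2
H–I: 106.7
I–J: 114.4
F–G: 132.1
G–I: 152.8
Closest pair: F–I at 21.0.

F and I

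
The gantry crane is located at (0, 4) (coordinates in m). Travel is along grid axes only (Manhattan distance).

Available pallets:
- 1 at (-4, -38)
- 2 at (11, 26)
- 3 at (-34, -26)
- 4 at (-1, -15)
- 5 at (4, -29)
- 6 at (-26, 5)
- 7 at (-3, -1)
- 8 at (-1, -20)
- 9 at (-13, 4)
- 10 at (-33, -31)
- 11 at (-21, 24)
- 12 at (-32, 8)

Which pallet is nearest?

7

Distances from (0, 4):
1: |-4| + |-42| = 4 + 42 = 46 m
2: |11| + |22| = 11 + 22 = 33 m
3: |-34| + |-30| = 34 + 30 = 64 m
4: |-1| + |-19| = 1 + 19 = 20 m
5: |4| + |-33| = 4 + 33 = 37 m
6: |-26| + |1| = 26 + 1 = 27 m
7: |-3| + |-5| = 3 + 5 = 8 m
8: |-1| + |-24| = 1 + 24 = 25 m
9: |-13| + |0| = 13 + 0 = 13 m
10: |-33| + |-35| = 33 + 35 = 68 m
11: |-21| + |20| = 21 + 20 = 41 m
12: |-32| + |4| = 32 + 4 = 36 m
Minimum: 7 at 8 m.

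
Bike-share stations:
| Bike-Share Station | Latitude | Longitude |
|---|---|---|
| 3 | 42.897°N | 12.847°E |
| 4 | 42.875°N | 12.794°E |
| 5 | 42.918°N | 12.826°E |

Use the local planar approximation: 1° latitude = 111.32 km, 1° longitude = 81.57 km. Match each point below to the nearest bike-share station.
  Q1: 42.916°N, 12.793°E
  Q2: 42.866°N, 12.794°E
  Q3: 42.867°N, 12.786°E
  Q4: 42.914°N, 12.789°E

Q1→5; Q2→4; Q3→4; Q4→5

Q1 at 42.916°N, 12.793°E:
  3: 4.886 km
  4: 4.565 km
  5: 2.701 km
  → nearest: 5 (2.701 km)
Q2 at 42.866°N, 12.794°E:
  3: 5.532 km
  4: 1.002 km
  5: 6.350 km
  → nearest: 4 (1.002 km)
Q3 at 42.867°N, 12.786°E:
  3: 5.993 km
  4: 1.104 km
  5: 6.548 km
  → nearest: 4 (1.104 km)
Q4 at 42.914°N, 12.789°E:
  3: 5.096 km
  4: 4.361 km
  5: 3.051 km
  → nearest: 5 (3.051 km)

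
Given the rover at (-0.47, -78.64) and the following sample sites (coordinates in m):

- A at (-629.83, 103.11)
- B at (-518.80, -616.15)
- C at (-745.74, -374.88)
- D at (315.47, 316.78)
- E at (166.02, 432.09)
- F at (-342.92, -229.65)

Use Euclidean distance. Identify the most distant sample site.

Distances from (-0.47, -78.64):
A: √((-629.36)² + (181.75)²) = √(396094.0096 + 33033.0625) = 655.08 m
B: √((-518.33)² + (-537.51)²) = √(268665.9889 + 288917.0001) = 746.71 m
C: √((-745.27)² + (-296.24)²) = √(555427.3729 + 87758.1376) = 801.99 m
D: √((315.94)² + (395.42)²) = √(99818.0836 + 156356.9764) = 506.14 m
E: √((166.49)² + (510.73)²) = √(27718.9201 + 260845.1329) = 537.18 m
F: √((-342.45)² + (-151.01)²) = √(117272.0025 + 22804.0201) = 374.27 m
Maximum: C at 801.99 m.

C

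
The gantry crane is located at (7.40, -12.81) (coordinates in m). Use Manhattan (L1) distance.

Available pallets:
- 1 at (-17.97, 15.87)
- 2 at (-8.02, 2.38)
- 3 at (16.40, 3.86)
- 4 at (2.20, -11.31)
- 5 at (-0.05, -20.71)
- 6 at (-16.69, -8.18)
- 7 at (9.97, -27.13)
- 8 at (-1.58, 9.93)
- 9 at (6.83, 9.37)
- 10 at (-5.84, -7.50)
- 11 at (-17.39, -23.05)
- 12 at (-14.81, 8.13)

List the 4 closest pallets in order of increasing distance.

4, 5, 7, 10

Distances from (7.40, -12.81):
1: |-25.37| + |28.68| = 25.37 + 28.68 = 54.05 m
2: |-15.42| + |15.19| = 15.42 + 15.19 = 30.61 m
3: |9.00| + |16.67| = 9.00 + 16.67 = 25.67 m
4: |-5.20| + |1.50| = 5.20 + 1.50 = 6.70 m
5: |-7.45| + |-7.90| = 7.45 + 7.90 = 15.35 m
6: |-24.09| + |4.63| = 24.09 + 4.63 = 28.72 m
7: |2.57| + |-14.32| = 2.57 + 14.32 = 16.89 m
8: |-8.98| + |22.74| = 8.98 + 22.74 = 31.72 m
9: |-0.57| + |22.18| = 0.57 + 22.18 = 22.75 m
10: |-13.24| + |5.31| = 13.24 + 5.31 = 18.55 m
11: |-24.79| + |-10.24| = 24.79 + 10.24 = 35.03 m
12: |-22.21| + |20.94| = 22.21 + 20.94 = 43.15 m
Sorted: 4 (6.70 m) < 5 (15.35 m) < 7 (16.89 m) < 10 (18.55 m) < 9 (22.75 m) < 3 (25.67 m) < …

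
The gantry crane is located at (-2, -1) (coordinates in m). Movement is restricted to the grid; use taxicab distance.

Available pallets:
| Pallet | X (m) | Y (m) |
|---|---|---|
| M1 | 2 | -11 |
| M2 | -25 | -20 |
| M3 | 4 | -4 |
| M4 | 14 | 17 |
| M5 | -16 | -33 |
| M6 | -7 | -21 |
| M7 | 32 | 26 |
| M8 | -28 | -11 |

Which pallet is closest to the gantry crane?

Distances from (-2, -1):
M1: |4| + |-10| = 4 + 10 = 14 m
M2: |-23| + |-19| = 23 + 19 = 42 m
M3: |6| + |-3| = 6 + 3 = 9 m
M4: |16| + |18| = 16 + 18 = 34 m
M5: |-14| + |-32| = 14 + 32 = 46 m
M6: |-5| + |-20| = 5 + 20 = 25 m
M7: |34| + |27| = 34 + 27 = 61 m
M8: |-26| + |-10| = 26 + 10 = 36 m
Minimum: M3 at 9 m.

M3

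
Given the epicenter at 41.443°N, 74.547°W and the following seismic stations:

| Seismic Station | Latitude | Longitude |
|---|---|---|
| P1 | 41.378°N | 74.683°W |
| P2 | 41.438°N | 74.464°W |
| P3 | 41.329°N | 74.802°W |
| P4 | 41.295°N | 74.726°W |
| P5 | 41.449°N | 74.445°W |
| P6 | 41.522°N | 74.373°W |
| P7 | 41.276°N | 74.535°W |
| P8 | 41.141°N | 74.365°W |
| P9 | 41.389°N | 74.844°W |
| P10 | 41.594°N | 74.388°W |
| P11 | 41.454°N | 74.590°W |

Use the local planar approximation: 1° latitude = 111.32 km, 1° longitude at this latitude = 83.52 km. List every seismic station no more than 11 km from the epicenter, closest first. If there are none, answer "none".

P11, P2, P5

Distances from 41.443°N, 74.547°W:
P1: √((-0.065·111.32)² + (-0.136·83.52)²) = √(52.35680 + 129.02052) = 13.468 km
P2: √((-0.005·111.32)² + (0.083·83.52)²) = √(0.30980 + 48.05484) = 6.954 km
P3: √((-0.114·111.32)² + (-0.255·83.52)²) = √(161.04828 + 453.58777) = 24.792 km
P4: √((-0.148·111.32)² + (-0.179·83.52)²) = √(271.43749 + 223.50489) = 22.247 km
P5: √((0.006·111.32)² + (0.102·83.52)²) = √(0.44612 + 72.57404) = 8.545 km
P6: √((0.079·111.32)² + (0.174·83.52)²) = √(77.33936 + 211.19297) = 16.986 km
P7: √((-0.167·111.32)² + (0.012·83.52)²) = √(345.60446 + 1.00449) = 18.617 km
P8: √((-0.302·111.32)² + (0.182·83.52)²) = √(1130.21296 + 231.05946) = 36.895 km
P9: √((-0.054·111.32)² + (-0.297·83.52)²) = √(36.13549 + 615.30985) = 25.523 km
P10: √((0.151·111.32)² + (0.159·83.52)²) = √(282.55324 + 176.34990) = 21.422 km
P11: √((0.011·111.32)² + (-0.043·83.52)²) = √(1.49945 + 12.89787) = 3.794 km
Threshold 11 km: P11 (3.794 km), P2 (6.954 km), P5 (8.545 km) are within range.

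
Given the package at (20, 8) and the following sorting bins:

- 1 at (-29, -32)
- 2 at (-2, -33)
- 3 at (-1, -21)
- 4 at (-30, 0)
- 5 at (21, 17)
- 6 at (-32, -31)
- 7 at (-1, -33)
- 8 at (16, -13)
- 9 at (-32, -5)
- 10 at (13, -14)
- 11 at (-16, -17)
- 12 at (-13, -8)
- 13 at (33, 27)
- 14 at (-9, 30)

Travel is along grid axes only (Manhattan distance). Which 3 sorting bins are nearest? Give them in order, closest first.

5, 8, 10

Distances from (20, 8):
1: |-49| + |-40| = 49 + 40 = 89
2: |-22| + |-41| = 22 + 41 = 63
3: |-21| + |-29| = 21 + 29 = 50
4: |-50| + |-8| = 50 + 8 = 58
5: |1| + |9| = 1 + 9 = 10
6: |-52| + |-39| = 52 + 39 = 91
7: |-21| + |-41| = 21 + 41 = 62
8: |-4| + |-21| = 4 + 21 = 25
9: |-52| + |-13| = 52 + 13 = 65
10: |-7| + |-22| = 7 + 22 = 29
11: |-36| + |-25| = 36 + 25 = 61
12: |-33| + |-16| = 33 + 16 = 49
13: |13| + |19| = 13 + 19 = 32
14: |-29| + |22| = 29 + 22 = 51
Sorted: 5 (10) < 8 (25) < 10 (29) < 13 (32) < 12 (49) < …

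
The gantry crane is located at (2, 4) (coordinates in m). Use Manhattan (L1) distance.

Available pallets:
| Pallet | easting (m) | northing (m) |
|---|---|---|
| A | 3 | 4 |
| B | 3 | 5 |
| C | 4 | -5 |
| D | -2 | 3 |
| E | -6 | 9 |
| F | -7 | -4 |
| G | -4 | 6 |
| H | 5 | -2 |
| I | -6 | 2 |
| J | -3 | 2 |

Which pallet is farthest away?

F

Distances from (2, 4):
A: 1 m
B: 2 m
C: 11 m
D: 5 m
E: 13 m
F: 17 m
G: 8 m
H: 9 m
I: 10 m
J: 7 m
Maximum: F at 17 m.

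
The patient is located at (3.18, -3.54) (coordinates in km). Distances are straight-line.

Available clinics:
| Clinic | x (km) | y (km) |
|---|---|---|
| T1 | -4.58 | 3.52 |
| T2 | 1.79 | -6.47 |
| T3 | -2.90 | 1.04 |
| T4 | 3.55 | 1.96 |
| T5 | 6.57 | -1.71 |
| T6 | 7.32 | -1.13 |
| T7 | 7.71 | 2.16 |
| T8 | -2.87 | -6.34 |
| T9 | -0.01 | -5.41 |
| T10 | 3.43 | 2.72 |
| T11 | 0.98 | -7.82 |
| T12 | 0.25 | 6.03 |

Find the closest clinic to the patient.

Distances from (3.18, -3.54):
T1: √((-7.76)² + (7.06)²) = √(60.2176 + 49.8436) = 10.49 km
T2: √((-1.39)² + (-2.93)²) = √(1.9321 + 8.5849) = 3.24 km
T3: √((-6.08)² + (4.58)²) = √(36.9664 + 20.9764) = 7.61 km
T4: √((0.37)² + (5.50)²) = √(0.1369 + 30.2500) = 5.51 km
T5: √((3.39)² + (1.83)²) = √(11.4921 + 3.3489) = 3.85 km
T6: √((4.14)² + (2.41)²) = √(17.1396 + 5.8081) = 4.79 km
T7: √((4.53)² + (5.70)²) = √(20.5209 + 32.4900) = 7.28 km
T8: √((-6.05)² + (-2.80)²) = √(36.6025 + 7.8400) = 6.67 km
T9: √((-3.19)² + (-1.87)²) = √(10.1761 + 3.4969) = 3.70 km
T10: √((0.25)² + (6.26)²) = √(0.0625 + 39.1876) = 6.26 km
T11: √((-2.20)² + (-4.28)²) = √(4.8400 + 18.3184) = 4.81 km
T12: √((-2.93)² + (9.57)²) = √(8.5849 + 91.5849) = 10.01 km
Minimum: T2 at 3.24 km.

T2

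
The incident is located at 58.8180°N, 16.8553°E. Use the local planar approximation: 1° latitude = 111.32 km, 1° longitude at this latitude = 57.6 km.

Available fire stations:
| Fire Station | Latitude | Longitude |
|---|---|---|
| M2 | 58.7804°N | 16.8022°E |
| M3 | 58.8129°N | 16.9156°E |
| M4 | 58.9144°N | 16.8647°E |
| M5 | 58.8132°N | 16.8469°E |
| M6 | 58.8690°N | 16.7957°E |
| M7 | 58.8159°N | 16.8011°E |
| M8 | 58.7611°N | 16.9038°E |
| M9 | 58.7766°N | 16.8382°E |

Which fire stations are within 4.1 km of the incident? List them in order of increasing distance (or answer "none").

Distances from 58.8180°N, 16.8553°E:
M2: 5.1840 km
M3: 3.5194 km
M4: 10.7449 km
M5: 0.7208 km
M6: 6.6345 km
M7: 3.1307 km
M8: 6.9228 km
M9: 4.7127 km
Threshold 4.1 km: M5 (0.7208 km), M7 (3.1307 km), M3 (3.5194 km) are within range.

M5, M7, M3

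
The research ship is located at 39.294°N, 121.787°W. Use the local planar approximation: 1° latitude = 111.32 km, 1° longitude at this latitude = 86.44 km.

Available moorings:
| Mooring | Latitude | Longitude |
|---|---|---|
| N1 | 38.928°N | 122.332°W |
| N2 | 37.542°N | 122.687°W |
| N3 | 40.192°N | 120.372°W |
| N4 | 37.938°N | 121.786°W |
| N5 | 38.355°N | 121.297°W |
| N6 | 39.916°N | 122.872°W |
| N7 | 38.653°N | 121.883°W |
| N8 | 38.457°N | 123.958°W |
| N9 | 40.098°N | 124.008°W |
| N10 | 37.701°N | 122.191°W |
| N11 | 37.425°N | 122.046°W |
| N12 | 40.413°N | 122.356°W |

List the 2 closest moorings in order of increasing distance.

N1, N7

Distances from 39.294°N, 121.787°W:
N1: 62.284 km
N2: 209.976 km
N3: 157.967 km
N4: 150.950 km
N5: 112.785 km
N6: 116.578 km
N7: 71.837 km
N8: 209.519 km
N9: 211.821 km
N10: 180.739 km
N11: 209.258 km
N12: 133.926 km
Sorted: N1 (62.284 km) < N7 (71.837 km) < N5 (112.785 km) < N6 (116.578 km) < …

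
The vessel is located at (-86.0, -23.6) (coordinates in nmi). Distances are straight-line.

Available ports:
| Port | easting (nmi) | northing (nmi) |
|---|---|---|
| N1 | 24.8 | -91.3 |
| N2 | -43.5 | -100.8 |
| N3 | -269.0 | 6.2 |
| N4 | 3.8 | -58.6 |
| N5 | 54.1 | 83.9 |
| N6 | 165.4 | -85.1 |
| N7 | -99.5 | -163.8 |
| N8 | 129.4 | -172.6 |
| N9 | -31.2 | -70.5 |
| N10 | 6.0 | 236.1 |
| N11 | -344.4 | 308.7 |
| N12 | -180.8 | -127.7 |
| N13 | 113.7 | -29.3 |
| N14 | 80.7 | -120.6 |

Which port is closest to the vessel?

N9

Distances from (-86.0, -23.6):
N1: √((110.8)² + (-67.7)²) = √(12276.6400 + 4583.2900) = 129.85 nmi
N2: √((42.5)² + (-77.2)²) = √(1806.2500 + 5959.8400) = 88.13 nmi
N3: √((-183.0)² + (29.8)²) = √(33489.0000 + 888.0400) = 185.41 nmi
N4: √((89.8)² + (-35.0)²) = √(8064.0400 + 1225.0000) = 96.38 nmi
N5: √((140.1)² + (107.5)²) = √(19628.0100 + 11556.2500) = 176.59 nmi
N6: √((251.4)² + (-61.5)²) = √(63201.9600 + 3782.2500) = 258.81 nmi
N7: √((-13.5)² + (-140.2)²) = √(182.2500 + 19656.0400) = 140.85 nmi
N8: √((215.4)² + (-149.0)²) = √(46397.1600 + 22201.0000) = 261.91 nmi
N9: √((54.8)² + (-46.9)²) = √(3003.0400 + 2199.6100) = 72.13 nmi
N10: √((92.0)² + (259.7)²) = √(8464.0000 + 67444.0900) = 275.51 nmi
N11: √((-258.4)² + (332.3)²) = √(66770.5600 + 110423.2900) = 420.94 nmi
N12: √((-94.8)² + (-104.1)²) = √(8987.0400 + 10836.8100) = 140.80 nmi
N13: √((199.7)² + (-5.7)²) = √(39880.0900 + 32.4900) = 199.78 nmi
N14: √((166.7)² + (-97.0)²) = √(27788.8900 + 9409.0000) = 192.87 nmi
Minimum: N9 at 72.13 nmi.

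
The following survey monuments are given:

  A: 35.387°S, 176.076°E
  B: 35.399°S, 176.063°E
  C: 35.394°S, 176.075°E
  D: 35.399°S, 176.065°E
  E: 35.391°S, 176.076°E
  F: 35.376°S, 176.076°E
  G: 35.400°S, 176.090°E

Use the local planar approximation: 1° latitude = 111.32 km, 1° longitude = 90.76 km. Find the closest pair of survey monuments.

Pairwise distances:
A–B: 1.782 km
A–C: 0.785 km
A–D: 1.668 km
A–E: 0.445 km
A–F: 1.225 km
A–G: 1.926 km
B–C: 1.223 km
B–D: 0.182 km
B–E: 1.478 km
B–F: 2.819 km
B–G: 2.453 km
C–D: 1.065 km
C–E: 0.346 km
C–F: 2.006 km
C–G: 1.516 km
D–E: 1.338 km
D–F: 2.748 km
D–G: 2.272 km
E–F: 1.670 km
E–G: 1.618 km
F–G: 2.958 km
Closest pair: B–D at 0.182 km.

B and D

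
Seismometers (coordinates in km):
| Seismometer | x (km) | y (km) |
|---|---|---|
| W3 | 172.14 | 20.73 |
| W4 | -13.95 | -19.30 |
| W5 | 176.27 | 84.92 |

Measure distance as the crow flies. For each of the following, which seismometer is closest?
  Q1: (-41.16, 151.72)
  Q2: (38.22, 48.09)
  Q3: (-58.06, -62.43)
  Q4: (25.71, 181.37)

Q1→W4; Q2→W4; Q3→W4; Q4→W5

Q1 at (-41.16, 151.72):
  W3: 250.31 km
  W4: 173.17 km
  W5: 227.46 km
  → nearest: W4 (173.17 km)
Q2 at (38.22, 48.09):
  W3: 136.69 km
  W4: 85.22 km
  W5: 142.88 km
  → nearest: W4 (85.22 km)
Q3 at (-58.06, -62.43):
  W3: 244.76 km
  W4: 61.69 km
  W5: 276.81 km
  → nearest: W4 (61.69 km)
Q4 at (25.71, 181.37):
  W3: 217.36 km
  W4: 204.55 km
  W5: 178.80 km
  → nearest: W5 (178.80 km)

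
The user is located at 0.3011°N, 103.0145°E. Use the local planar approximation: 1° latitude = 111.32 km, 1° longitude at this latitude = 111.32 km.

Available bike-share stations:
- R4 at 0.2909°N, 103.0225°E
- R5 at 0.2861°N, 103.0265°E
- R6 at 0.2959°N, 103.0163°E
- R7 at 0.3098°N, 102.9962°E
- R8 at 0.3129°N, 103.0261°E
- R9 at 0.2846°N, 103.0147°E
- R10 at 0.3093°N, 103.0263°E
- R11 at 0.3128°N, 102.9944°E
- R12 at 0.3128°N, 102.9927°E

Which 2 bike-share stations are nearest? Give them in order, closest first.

R6, R4

Distances from 0.3011°N, 103.0145°E:
R4: √((-0.0102·111.32)² + (0.0080·111.32)²) = √(1.289278 + 0.793097) = 1.4430 km
R5: √((-0.0150·111.32)² + (0.0120·111.32)²) = √(2.788232 + 1.784469) = 2.1384 km
R6: √((-0.0052·111.32)² + (0.0018·111.32)²) = √(0.335084 + 0.040151) = 0.6126 km
R7: √((0.0087·111.32)² + (-0.0183·111.32)²) = √(0.937961 + 4.150005) = 2.2557 km
R8: √((0.0118·111.32)² + (0.0116·111.32)²) = √(1.725482 + 1.667487) = 1.8420 km
R9: √((-0.0165·111.32)² + (0.0002·111.32)²) = √(3.373761 + 0.000496) = 1.8369 km
R10: √((0.0082·111.32)² + (0.0118·111.32)²) = √(0.833248 + 1.725482) = 1.5996 km
R11: √((0.0117·111.32)² + (-0.0201·111.32)²) = √(1.696360 + 5.006549) = 2.5890 km
R12: √((0.0117·111.32)² + (-0.0218·111.32)²) = √(1.696360 + 5.889242) = 2.7542 km
Sorted: R6 (0.6126 km) < R4 (1.4430 km) < R10 (1.5996 km) < R9 (1.8369 km) < …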